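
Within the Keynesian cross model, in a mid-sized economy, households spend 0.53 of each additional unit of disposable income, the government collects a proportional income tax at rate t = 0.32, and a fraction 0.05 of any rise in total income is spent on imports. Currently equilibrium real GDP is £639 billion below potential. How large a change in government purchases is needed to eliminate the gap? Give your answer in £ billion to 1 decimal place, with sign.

Spending multiplier = 1/(1 − c(1−t) + m) = 1/(1 − 0.53×0.68 + 0.05) = 1/0.6896 ≈ 1.45.
Need ΔY = +£639 billion, so ΔG = ΔY/k = (+£639 billion) × 0.6896 ≈ +£440.7 billion.
The government should increase government purchases by £440.7 billion.

+£440.7 billion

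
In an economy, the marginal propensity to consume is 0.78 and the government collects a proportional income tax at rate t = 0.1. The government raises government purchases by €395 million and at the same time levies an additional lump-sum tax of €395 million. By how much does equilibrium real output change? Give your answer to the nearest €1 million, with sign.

Expenditure multiplier = 1/(1 − c(1−t)) = 1/(1 − 0.78×0.9) = 1/0.298 ≈ 3.356.
ΔG contributes k·ΔG = (+€395 million) / 0.298 ≈ +€1,325.5 million.
ΔT of +€395 million changes first-round spending by −c·ΔT = −€308.1 million, contributing k·(−c·ΔT) = (−€308.1 million) / 0.298 ≈ −€1,033.9 million.
Net ΔY = k(ΔG − c·ΔT) = (+€86.9 million) / 0.298 ≈ +€292 million.

+€292 million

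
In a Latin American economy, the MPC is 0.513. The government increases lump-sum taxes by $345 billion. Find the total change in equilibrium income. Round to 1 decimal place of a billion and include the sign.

−$363.4 billion

A lump-sum tax change of +$345 billion shifts disposable income by −$345 billion; first-round consumption changes by −c × ΔT = −0.513 × (+$345 billion) = −$176.985 billion.
Expenditure multiplier = 1/(1 − MPC) = 1/(1 − 0.513) = 1/0.487 ≈ 2.053.
The tax multiplier is −c × k ≈ −1.053, so ΔY = k × (−c·ΔT) = (−$176.985 billion) / 0.487 ≈ −$363.4 billion.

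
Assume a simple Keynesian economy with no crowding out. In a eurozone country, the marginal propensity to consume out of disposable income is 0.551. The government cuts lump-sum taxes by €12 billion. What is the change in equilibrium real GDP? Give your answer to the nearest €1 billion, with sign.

+€15 billion

A lump-sum tax change of −€12 billion shifts disposable income by +€12 billion; first-round consumption changes by −c × ΔT = −0.551 × (−€12 billion) = +€6.612 billion.
Expenditure multiplier = 1/(1 − MPC) = 1/(1 − 0.551) = 1/0.449 ≈ 2.227.
The tax multiplier is −c × k ≈ −1.227, so ΔY = k × (−c·ΔT) = (+€6.612 billion) / 0.449 ≈ +€15 billion.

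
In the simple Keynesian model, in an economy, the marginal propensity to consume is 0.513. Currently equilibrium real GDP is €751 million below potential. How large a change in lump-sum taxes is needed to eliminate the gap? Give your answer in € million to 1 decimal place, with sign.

−€712.9 million

Spending multiplier = 1/(1 − MPC) = 1/(1 − 0.513) = 1/0.487 ≈ 2.053.
Tax multiplier = −c·k = −0.513/0.487 ≈ −1.053. Need ΔY = +€751 million, so ΔT = ΔY/(−c·k) = −(+€751 million) × 0.487 / 0.513 ≈ −€712.9 million.
The government should cut lump-sum taxes by €712.9 million.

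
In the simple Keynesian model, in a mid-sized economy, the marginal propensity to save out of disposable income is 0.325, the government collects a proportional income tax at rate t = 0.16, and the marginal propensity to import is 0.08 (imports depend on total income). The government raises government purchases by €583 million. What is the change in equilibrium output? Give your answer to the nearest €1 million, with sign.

+€1,136 million

MPC = 1 − MPS = 1 − 0.325 = 0.675.
Government-spending multiplier = 1/(1 − c(1−t) + m) = 1/(1 − 0.675×0.84 + 0.08) = 1/0.513 ≈ 1.949.
ΔY = k × ΔG = (+€583 million) / 0.513 ≈ +€1,136 million.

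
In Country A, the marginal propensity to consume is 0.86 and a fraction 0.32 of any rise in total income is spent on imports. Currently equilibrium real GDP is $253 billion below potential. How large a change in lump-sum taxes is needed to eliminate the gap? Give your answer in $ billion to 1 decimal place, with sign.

Spending multiplier = 1/(1 − c + m) = 1/(1 − 0.86 + 0.32) = 1/0.46 ≈ 2.174.
Tax multiplier = −c·k = −0.86/0.46 ≈ −1.87. Need ΔY = +$253 billion, so ΔT = ΔY/(−c·k) = −(+$253 billion) × 0.46 / 0.86 ≈ −$135.3 billion.
The government should cut lump-sum taxes by $135.3 billion.

−$135.3 billion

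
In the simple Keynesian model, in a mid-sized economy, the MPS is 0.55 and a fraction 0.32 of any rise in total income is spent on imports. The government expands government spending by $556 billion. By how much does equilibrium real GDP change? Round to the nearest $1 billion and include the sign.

+$639 billion

MPC = 1 − MPS = 1 − 0.55 = 0.45.
Expenditure multiplier = 1/(1 − c + m) = 1/(1 − 0.45 + 0.32) = 1/0.87 ≈ 1.149.
ΔY = k × ΔG = (+$556 billion) / 0.87 ≈ +$639 billion.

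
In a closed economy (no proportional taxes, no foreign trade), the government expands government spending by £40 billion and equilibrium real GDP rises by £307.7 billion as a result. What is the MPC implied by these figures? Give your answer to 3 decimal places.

Implied spending multiplier k = ΔY/ΔG = 307.7/40 = 7.6925.
Since k = 1/(1 − MPC), MPC = 1 − 1/k = 1 − ΔG/ΔY = 1 − 40/307.7 ≈ 0.870.

0.870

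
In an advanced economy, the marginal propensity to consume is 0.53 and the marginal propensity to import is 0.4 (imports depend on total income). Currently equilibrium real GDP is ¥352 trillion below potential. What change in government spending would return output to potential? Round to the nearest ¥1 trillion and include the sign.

+¥306 trillion

Spending multiplier = 1/(1 − c + m) = 1/(1 − 0.53 + 0.4) = 1/0.87 ≈ 1.149.
Need ΔY = +¥352 trillion, so ΔG = ΔY/k = (+¥352 trillion) × 0.87 ≈ +¥306 trillion.
The government should increase government spending by ¥306 trillion.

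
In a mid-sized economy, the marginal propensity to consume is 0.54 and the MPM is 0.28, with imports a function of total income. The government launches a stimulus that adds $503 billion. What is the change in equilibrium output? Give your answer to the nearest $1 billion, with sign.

+$680 billion

Expenditure multiplier = 1/(1 − c + m) = 1/(1 − 0.54 + 0.28) = 1/0.74 ≈ 1.351.
ΔY = k × ΔG = (+$503 billion) / 0.74 ≈ +$680 billion.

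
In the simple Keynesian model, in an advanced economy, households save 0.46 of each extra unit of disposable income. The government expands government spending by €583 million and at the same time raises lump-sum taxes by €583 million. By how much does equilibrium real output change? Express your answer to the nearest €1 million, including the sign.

MPC = 1 − MPS = 1 − 0.46 = 0.54.
Expenditure multiplier = 1/(1 − MPC) = 1/(1 − 0.54) = 1/0.46 ≈ 2.174.
ΔG contributes k·ΔG = (+€583 million) / 0.46 ≈ +€1,267.4 million.
ΔT of +€583 million changes first-round spending by −c·ΔT = −€314.82 million, contributing k·(−c·ΔT) = (−€314.82 million) / 0.46 ≈ −€684.4 million.
With ΔG = ΔT and no other leakages, the balanced-budget multiplier is 1, so ΔY = ΔG = +€583 million.

+€583 million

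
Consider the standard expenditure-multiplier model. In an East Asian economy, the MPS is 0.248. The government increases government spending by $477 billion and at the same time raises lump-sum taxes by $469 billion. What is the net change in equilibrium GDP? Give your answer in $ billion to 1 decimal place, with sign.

+$501.3 billion

MPC = 1 − MPS = 1 − 0.248 = 0.752.
Expenditure multiplier = 1/(1 − MPC) = 1/(1 − 0.752) = 1/0.248 ≈ 4.032.
ΔG contributes k·ΔG = (+$477 billion) / 0.248 ≈ +$1,923.4 billion.
ΔT of +$469 billion changes first-round spending by −c·ΔT = −$352.688 billion, contributing k·(−c·ΔT) = (−$352.688 billion) / 0.248 ≈ −$1,422.1 billion.
Net ΔY = k(ΔG − c·ΔT) = (+$124.312 billion) / 0.248 ≈ +$501.3 billion.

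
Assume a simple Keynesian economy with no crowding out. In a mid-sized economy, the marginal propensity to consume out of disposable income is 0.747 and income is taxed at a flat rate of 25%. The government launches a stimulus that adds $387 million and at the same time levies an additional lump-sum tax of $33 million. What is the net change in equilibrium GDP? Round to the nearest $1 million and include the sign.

+$824 million

Expenditure multiplier = 1/(1 − c(1−t)) = 1/(1 − 0.747×0.75) = 1/0.43975 ≈ 2.274.
ΔG contributes k·ΔG = (+$387 million) / 0.43975 ≈ +$880 million.
ΔT of +$33 million changes first-round spending by −c·ΔT = −$24.651 million, contributing k·(−c·ΔT) = (−$24.651 million) / 0.43975 ≈ −$56.1 million.
Net ΔY = k(ΔG − c·ΔT) = (+$362.349 million) / 0.43975 ≈ +$824 million.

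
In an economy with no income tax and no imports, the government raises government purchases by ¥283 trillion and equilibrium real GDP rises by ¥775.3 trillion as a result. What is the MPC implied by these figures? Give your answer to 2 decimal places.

0.63

Implied spending multiplier k = ΔY/ΔG = 775.3/283 ≈ 2.7396.
Since k = 1/(1 − MPC), MPC = 1 − 1/k = 1 − ΔG/ΔY = 1 − 283/775.3 ≈ 0.63.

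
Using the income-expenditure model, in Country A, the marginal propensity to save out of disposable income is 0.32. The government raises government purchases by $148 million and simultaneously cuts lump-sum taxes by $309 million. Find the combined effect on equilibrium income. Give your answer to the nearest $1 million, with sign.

+$1,119 million

MPC = 1 − MPS = 1 − 0.32 = 0.68.
Expenditure multiplier = 1/(1 − MPC) = 1/(1 − 0.68) = 1/0.32 = 3.125.
ΔG contributes k·ΔG = (+$148 million) / 0.32 = +$462.5 million.
ΔT of −$309 million changes first-round spending by −c·ΔT = +$210.12 million, contributing k·(−c·ΔT) = (+$210.12 million) / 0.32 ≈ +$656.6 million.
Net ΔY = k(ΔG − c·ΔT) = (+$358.12 million) / 0.32 ≈ +$1,119 million.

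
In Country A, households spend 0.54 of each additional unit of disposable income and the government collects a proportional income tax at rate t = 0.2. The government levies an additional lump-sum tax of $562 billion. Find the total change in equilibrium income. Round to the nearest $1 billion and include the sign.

−$534 billion

A lump-sum tax change of +$562 billion shifts disposable income by −$562 billion; first-round consumption changes by −c × ΔT = −0.54 × (+$562 billion) = −$303.48 billion.
Expenditure multiplier = 1/(1 − c(1−t)) = 1/(1 − 0.54×0.8) = 1/0.568 ≈ 1.761.
The tax multiplier is −c × k ≈ −0.951, so ΔY = k × (−c·ΔT) = (−$303.48 billion) / 0.568 ≈ −$534 billion.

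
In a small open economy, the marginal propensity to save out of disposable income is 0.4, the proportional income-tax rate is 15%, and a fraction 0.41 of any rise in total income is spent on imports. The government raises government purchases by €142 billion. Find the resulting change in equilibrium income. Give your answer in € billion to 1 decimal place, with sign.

+€157.8 billion

MPC = 1 − MPS = 1 − 0.4 = 0.6.
Government-spending multiplier = 1/(1 − c(1−t) + m) = 1/(1 − 0.6×0.85 + 0.41) = 1/0.9 ≈ 1.111.
ΔY = k × ΔG = (+€142 billion) / 0.9 ≈ +€157.8 billion.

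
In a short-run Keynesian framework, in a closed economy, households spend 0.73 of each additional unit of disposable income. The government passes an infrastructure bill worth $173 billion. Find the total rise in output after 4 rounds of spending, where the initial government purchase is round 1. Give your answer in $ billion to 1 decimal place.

Round 1 adds ΔG = $173 billion; each later round is MPC = 0.73 times the previous.
After 4 rounds: 173 + 126.29 + 92.1917 + 67.299941 = ΔG·(1 − c^4)/(1 − c) = 173 × (1 − 0.28398241)/0.27 ≈ $458.8 billion.

$458.8 billion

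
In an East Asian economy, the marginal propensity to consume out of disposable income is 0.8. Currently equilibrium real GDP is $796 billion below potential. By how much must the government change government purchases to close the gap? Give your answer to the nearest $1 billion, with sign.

+$159 billion

Spending multiplier = 1/(1 − MPC) = 1/(1 − 0.8) = 1/0.2 = 5.
Need ΔY = +$796 billion, so ΔG = ΔY/k = (+$796 billion) × 0.2 ≈ +$159 billion.
The government should increase government purchases by $159 billion.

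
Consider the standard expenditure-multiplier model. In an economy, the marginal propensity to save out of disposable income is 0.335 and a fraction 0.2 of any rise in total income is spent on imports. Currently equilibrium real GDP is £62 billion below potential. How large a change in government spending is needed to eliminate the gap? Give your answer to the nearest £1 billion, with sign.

+£33 billion

MPC = 1 − MPS = 1 − 0.335 = 0.665.
Spending multiplier = 1/(1 − c + m) = 1/(1 − 0.665 + 0.2) = 1/0.535 ≈ 1.869.
Need ΔY = +£62 billion, so ΔG = ΔY/k = (+£62 billion) × 0.535 ≈ +£33 billion.
The government should increase government spending by £33 billion.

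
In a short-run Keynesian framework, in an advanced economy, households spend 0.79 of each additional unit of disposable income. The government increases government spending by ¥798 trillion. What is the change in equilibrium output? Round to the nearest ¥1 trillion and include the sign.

+¥3,800 trillion

Government-spending multiplier = 1/(1 − MPC) = 1/(1 − 0.79) = 1/0.21 ≈ 4.762.
ΔY = k × ΔG = (+¥798 trillion) / 0.21 = +¥3,800 trillion.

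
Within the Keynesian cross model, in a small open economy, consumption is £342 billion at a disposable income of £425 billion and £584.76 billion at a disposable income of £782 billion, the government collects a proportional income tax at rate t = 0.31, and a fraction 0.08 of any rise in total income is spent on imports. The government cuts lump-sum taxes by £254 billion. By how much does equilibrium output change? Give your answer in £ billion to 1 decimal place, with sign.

+£282.8 billion

MPC = ΔC/ΔYd = (584.76 − 342)/(782 − 425) = 242.76/357 = 0.68.
A lump-sum tax change of −£254 billion shifts disposable income by +£254 billion; first-round consumption changes by −c × ΔT = −0.68 × (−£254 billion) = +£172.72 billion.
Expenditure multiplier = 1/(1 − c(1−t) + m) = 1/(1 − 0.68×0.69 + 0.08) = 1/0.6108 ≈ 1.637.
The tax multiplier is −c × k ≈ −1.113, so ΔY = k × (−c·ΔT) = (+£172.72 billion) / 0.6108 ≈ +£282.8 billion.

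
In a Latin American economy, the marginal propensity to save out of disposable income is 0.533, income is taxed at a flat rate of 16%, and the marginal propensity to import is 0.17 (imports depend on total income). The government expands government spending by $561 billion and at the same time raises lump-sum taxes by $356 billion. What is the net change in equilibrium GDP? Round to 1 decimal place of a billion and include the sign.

+$507.6 billion

MPC = 1 − MPS = 1 − 0.533 = 0.467.
Expenditure multiplier = 1/(1 − c(1−t) + m) = 1/(1 − 0.467×0.84 + 0.17) = 1/0.77772 ≈ 1.286.
ΔG contributes k·ΔG = (+$561 billion) / 0.77772 ≈ +$721.3 billion.
ΔT of +$356 billion changes first-round spending by −c·ΔT = −$166.252 billion, contributing k·(−c·ΔT) = (−$166.252 billion) / 0.77772 ≈ −$213.8 billion.
Net ΔY = k(ΔG − c·ΔT) = (+$394.748 billion) / 0.77772 ≈ +$507.6 billion.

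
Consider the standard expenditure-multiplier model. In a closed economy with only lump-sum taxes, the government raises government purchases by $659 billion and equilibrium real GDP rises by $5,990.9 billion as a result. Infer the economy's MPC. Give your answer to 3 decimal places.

0.890

Implied spending multiplier k = ΔY/ΔG = 5,990.9/659 ≈ 9.0909.
Since k = 1/(1 − MPC), MPC = 1 − 1/k = 1 − ΔG/ΔY = 1 − 659/5,990.9 ≈ 0.890.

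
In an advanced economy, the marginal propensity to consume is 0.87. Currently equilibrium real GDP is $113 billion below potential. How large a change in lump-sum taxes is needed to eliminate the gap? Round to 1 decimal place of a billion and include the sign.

Spending multiplier = 1/(1 − MPC) = 1/(1 − 0.87) = 1/0.13 ≈ 7.692.
Tax multiplier = −c·k = −0.87/0.13 ≈ −6.692. Need ΔY = +$113 billion, so ΔT = ΔY/(−c·k) = −(+$113 billion) × 0.13 / 0.87 ≈ −$16.9 billion.
The government should cut lump-sum taxes by $16.9 billion.

−$16.9 billion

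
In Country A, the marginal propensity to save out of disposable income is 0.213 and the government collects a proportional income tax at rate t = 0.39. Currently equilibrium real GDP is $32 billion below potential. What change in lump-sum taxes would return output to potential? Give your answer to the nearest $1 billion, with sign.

−$21 billion

MPC = 1 − MPS = 1 − 0.213 = 0.787.
Spending multiplier = 1/(1 − c(1−t)) = 1/(1 − 0.787×0.61) = 1/0.51993 ≈ 1.923.
Tax multiplier = −c·k = −0.787/0.51993 ≈ −1.514. Need ΔY = +$32 billion, so ΔT = ΔY/(−c·k) = −(+$32 billion) × 0.51993 / 0.787 ≈ −$21 billion.
The government should cut lump-sum taxes by $21 billion.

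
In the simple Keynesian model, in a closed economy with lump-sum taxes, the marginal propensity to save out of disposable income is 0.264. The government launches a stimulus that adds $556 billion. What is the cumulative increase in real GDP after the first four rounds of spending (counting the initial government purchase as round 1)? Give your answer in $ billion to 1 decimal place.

$1,488.1 billion

MPC = 1 − MPS = 1 − 0.264 = 0.736.
Round 1 adds ΔG = $556 billion; each later round is MPC = 0.736 times the previous.
After 4 rounds: 556 + 409.216 + 301.182976 + 221.670670336 = ΔG·(1 − c^4)/(1 − c) = 556 × (1 − 0.293434556416)/0.264 ≈ $1,488.1 billion.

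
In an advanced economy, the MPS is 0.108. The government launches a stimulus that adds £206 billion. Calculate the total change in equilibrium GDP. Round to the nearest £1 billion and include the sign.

MPC = 1 − MPS = 1 − 0.108 = 0.892.
Government-spending multiplier = 1/(1 − MPC) = 1/(1 − 0.892) = 1/0.108 ≈ 9.259.
ΔY = k × ΔG = (+£206 billion) / 0.108 ≈ +£1,907 billion.

+£1,907 billion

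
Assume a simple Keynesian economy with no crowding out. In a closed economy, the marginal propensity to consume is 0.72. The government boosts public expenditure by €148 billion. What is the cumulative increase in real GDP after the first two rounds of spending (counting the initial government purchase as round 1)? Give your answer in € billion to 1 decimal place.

€254.6 billion

Round 1 adds ΔG = €148 billion; each later round is MPC = 0.72 times the previous.
After 2 rounds: 148 + 106.56 = ΔG·(1 − c^2)/(1 − c) = 148 × (1 − 0.5184)/0.28 ≈ €254.6 billion.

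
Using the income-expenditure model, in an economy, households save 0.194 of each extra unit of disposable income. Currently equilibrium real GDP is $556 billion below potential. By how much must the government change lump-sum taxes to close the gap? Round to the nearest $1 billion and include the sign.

−$134 billion

MPC = 1 − MPS = 1 − 0.194 = 0.806.
Spending multiplier = 1/(1 − MPC) = 1/(1 − 0.806) = 1/0.194 ≈ 5.155.
Tax multiplier = −c·k = −0.806/0.194 ≈ −4.155. Need ΔY = +$556 billion, so ΔT = ΔY/(−c·k) = −(+$556 billion) × 0.194 / 0.806 ≈ −$134 billion.
The government should cut lump-sum taxes by $134 billion.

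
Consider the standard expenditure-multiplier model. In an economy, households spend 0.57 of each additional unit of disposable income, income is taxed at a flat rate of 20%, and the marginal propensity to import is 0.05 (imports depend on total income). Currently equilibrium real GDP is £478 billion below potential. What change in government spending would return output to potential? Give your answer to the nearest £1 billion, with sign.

Spending multiplier = 1/(1 − c(1−t) + m) = 1/(1 − 0.57×0.8 + 0.05) = 1/0.594 ≈ 1.684.
Need ΔY = +£478 billion, so ΔG = ΔY/k = (+£478 billion) × 0.594 ≈ +£284 billion.
The government should increase government spending by £284 billion.

+£284 billion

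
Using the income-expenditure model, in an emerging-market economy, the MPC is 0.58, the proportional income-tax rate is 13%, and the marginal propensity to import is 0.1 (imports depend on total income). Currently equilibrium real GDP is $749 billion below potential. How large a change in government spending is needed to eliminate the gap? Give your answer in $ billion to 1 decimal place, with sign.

Spending multiplier = 1/(1 − c(1−t) + m) = 1/(1 − 0.58×0.87 + 0.1) = 1/0.5954 ≈ 1.68.
Need ΔY = +$749 billion, so ΔG = ΔY/k = (+$749 billion) × 0.5954 ≈ +$446 billion.
The government should increase government spending by $446 billion.

+$446.0 billion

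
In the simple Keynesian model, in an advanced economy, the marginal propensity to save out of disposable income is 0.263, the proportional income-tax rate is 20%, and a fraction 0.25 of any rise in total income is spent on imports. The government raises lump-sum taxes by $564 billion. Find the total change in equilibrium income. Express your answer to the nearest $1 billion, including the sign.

−$629 billion

MPC = 1 − MPS = 1 − 0.263 = 0.737.
A lump-sum tax change of +$564 billion shifts disposable income by −$564 billion; first-round consumption changes by −c × ΔT = −0.737 × (+$564 billion) = −$415.668 billion.
Expenditure multiplier = 1/(1 − c(1−t) + m) = 1/(1 − 0.737×0.8 + 0.25) = 1/0.6604 ≈ 1.514.
The tax multiplier is −c × k ≈ −1.116, so ΔY = k × (−c·ΔT) = (−$415.668 billion) / 0.6604 ≈ −$629 billion.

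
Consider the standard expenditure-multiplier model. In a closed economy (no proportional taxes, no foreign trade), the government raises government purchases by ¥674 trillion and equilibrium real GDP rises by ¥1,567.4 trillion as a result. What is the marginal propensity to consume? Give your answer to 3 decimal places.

0.570

Implied spending multiplier k = ΔY/ΔG = 1,567.4/674 ≈ 2.3255.
Since k = 1/(1 − MPC), MPC = 1 − 1/k = 1 − ΔG/ΔY = 1 − 674/1,567.4 ≈ 0.570.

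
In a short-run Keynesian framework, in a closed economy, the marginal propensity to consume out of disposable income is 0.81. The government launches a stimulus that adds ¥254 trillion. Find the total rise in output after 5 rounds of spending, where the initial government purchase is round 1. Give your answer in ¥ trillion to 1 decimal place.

Round 1 adds ΔG = ¥254 trillion; each later round is MPC = 0.81 times the previous.
After 5 rounds: 254 + 205.74 + 166.6494 + 134.986014 + 109.33867134 = ΔG·(1 − c^5)/(1 − c) = 254 × (1 − 0.3486784401)/0.19 ≈ ¥870.7 trillion.

¥870.7 trillion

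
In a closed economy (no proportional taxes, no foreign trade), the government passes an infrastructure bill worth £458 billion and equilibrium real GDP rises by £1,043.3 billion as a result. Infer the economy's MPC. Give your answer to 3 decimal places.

Implied spending multiplier k = ΔY/ΔG = 1,043.3/458 ≈ 2.2779.
Since k = 1/(1 − MPC), MPC = 1 − 1/k = 1 − ΔG/ΔY = 1 − 458/1,043.3 ≈ 0.561.

0.561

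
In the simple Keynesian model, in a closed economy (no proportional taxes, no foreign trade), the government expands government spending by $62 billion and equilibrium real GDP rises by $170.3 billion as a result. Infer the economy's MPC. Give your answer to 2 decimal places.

0.64

Implied spending multiplier k = ΔY/ΔG = 170.3/62 ≈ 2.7468.
Since k = 1/(1 − MPC), MPC = 1 − 1/k = 1 − ΔG/ΔY = 1 − 62/170.3 ≈ 0.64.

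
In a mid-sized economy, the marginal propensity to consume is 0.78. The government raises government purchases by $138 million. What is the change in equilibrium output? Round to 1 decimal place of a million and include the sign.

+$627.3 million

Government-spending multiplier = 1/(1 − MPC) = 1/(1 − 0.78) = 1/0.22 ≈ 4.545.
ΔY = k × ΔG = (+$138 million) / 0.22 ≈ +$627.3 million.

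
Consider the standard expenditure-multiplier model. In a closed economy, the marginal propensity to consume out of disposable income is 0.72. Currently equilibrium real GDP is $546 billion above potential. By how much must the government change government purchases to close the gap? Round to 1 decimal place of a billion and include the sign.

Spending multiplier = 1/(1 − MPC) = 1/(1 − 0.72) = 1/0.28 ≈ 3.571.
Need ΔY = −$546 billion, so ΔG = ΔY/k = (−$546 billion) × 0.28 ≈ −$152.9 billion.
The government should cut government purchases by $152.9 billion.

−$152.9 billion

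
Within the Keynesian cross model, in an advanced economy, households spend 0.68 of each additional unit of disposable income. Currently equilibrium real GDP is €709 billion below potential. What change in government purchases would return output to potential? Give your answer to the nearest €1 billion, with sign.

+€227 billion

Spending multiplier = 1/(1 − MPC) = 1/(1 − 0.68) = 1/0.32 = 3.125.
Need ΔY = +€709 billion, so ΔG = ΔY/k = (+€709 billion) × 0.32 ≈ +€227 billion.
The government should increase government purchases by €227 billion.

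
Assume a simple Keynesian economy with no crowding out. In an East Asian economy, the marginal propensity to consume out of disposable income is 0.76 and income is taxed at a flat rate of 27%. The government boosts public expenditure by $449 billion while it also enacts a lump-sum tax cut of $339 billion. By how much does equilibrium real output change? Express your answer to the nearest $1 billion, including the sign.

+$1,587 billion

Expenditure multiplier = 1/(1 − c(1−t)) = 1/(1 − 0.76×0.73) = 1/0.4452 ≈ 2.246.
ΔG contributes k·ΔG = (+$449 billion) / 0.4452 ≈ +$1,008.5 billion.
ΔT of −$339 billion changes first-round spending by −c·ΔT = +$257.64 billion, contributing k·(−c·ΔT) = (+$257.64 billion) / 0.4452 ≈ +$578.7 billion.
Net ΔY = k(ΔG − c·ΔT) = (+$706.64 billion) / 0.4452 ≈ +$1,587 billion.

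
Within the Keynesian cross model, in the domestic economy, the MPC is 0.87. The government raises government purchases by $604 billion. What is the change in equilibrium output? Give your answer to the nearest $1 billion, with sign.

Spending multiplier = 1/(1 − MPC) = 1/(1 − 0.87) = 1/0.13 ≈ 7.692.
ΔY = k × ΔG = (+$604 billion) / 0.13 ≈ +$4,646 billion.

+$4,646 billion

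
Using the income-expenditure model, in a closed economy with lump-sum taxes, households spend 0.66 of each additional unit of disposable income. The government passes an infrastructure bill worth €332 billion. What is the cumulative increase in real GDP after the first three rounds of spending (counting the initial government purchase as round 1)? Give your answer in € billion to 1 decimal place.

€695.7 billion

Round 1 adds ΔG = €332 billion; each later round is MPC = 0.66 times the previous.
After 3 rounds: 332 + 219.12 + 144.6192 = ΔG·(1 − c^3)/(1 − c) = 332 × (1 − 0.287496)/0.34 ≈ €695.7 billion.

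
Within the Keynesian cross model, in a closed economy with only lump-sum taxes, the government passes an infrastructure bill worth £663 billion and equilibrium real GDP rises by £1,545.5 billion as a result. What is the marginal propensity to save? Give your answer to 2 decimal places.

0.43

Implied spending multiplier k = ΔY/ΔG = 1,545.5/663 ≈ 2.3311.
Since k = 1/(1 − MPC), MPC = 1 − 1/k = 1 − ΔG/ΔY = 1 − 663/1,545.5 ≈ 0.57.
MPS = 1 − MPC = 0.43.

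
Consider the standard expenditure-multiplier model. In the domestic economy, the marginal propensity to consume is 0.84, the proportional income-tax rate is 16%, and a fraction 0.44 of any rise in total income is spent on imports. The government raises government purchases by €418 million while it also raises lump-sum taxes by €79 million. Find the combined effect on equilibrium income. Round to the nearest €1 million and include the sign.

Expenditure multiplier = 1/(1 − c(1−t) + m) = 1/(1 − 0.84×0.84 + 0.44) = 1/0.7344 ≈ 1.362.
ΔG contributes k·ΔG = (+€418 million) / 0.7344 ≈ +€569.2 million.
ΔT of +€79 million changes first-round spending by −c·ΔT = −€66.36 million, contributing k·(−c·ΔT) = (−€66.36 million) / 0.7344 ≈ −€90.4 million.
Net ΔY = k(ΔG − c·ΔT) = (+€351.64 million) / 0.7344 ≈ +€479 million.

+€479 million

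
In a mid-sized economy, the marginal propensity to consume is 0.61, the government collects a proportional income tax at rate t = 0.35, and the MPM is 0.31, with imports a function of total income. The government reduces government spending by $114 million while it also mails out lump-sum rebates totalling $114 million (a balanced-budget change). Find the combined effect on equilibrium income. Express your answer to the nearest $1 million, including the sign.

Expenditure multiplier = 1/(1 − c(1−t) + m) = 1/(1 − 0.61×0.65 + 0.31) = 1/0.9135 ≈ 1.095.
ΔG contributes k·ΔG = (−$114 million) / 0.9135 ≈ −$124.8 million.
ΔT of −$114 million changes first-round spending by −c·ΔT = +$69.54 million, contributing k·(−c·ΔT) = (+$69.54 million) / 0.9135 ≈ +$76.1 million.
Net ΔY = k(ΔG − c·ΔT) = (−$44.46 million) / 0.9135 ≈ −$49 million.

−$49 million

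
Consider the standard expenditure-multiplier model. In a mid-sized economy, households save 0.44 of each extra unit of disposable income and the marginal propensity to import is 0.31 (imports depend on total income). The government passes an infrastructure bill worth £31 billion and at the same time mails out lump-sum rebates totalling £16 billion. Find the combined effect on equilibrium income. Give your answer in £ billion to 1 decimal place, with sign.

MPC = 1 − MPS = 1 − 0.44 = 0.56.
Expenditure multiplier = 1/(1 − c + m) = 1/(1 − 0.56 + 0.31) = 1/0.75 ≈ 1.333.
ΔG contributes k·ΔG = (+£31 billion) / 0.75 ≈ +£41.3 billion.
ΔT of −£16 billion changes first-round spending by −c·ΔT = +£8.96 billion, contributing k·(−c·ΔT) = (+£8.96 billion) / 0.75 ≈ +£11.9 billion.
Net ΔY = k(ΔG − c·ΔT) = (+£39.96 billion) / 0.75 ≈ +£53.3 billion.

+£53.3 billion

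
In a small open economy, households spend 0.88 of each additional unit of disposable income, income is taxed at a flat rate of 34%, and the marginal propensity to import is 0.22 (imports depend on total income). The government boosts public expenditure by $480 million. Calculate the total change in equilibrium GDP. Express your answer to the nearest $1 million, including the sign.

Government-spending multiplier = 1/(1 − c(1−t) + m) = 1/(1 − 0.88×0.66 + 0.22) = 1/0.6392 ≈ 1.564.
ΔY = k × ΔG = (+$480 million) / 0.6392 ≈ +$751 million.

+$751 million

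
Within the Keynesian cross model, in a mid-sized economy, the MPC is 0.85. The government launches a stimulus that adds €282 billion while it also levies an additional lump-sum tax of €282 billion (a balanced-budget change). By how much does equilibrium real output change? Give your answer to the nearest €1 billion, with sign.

+€282 billion

Expenditure multiplier = 1/(1 − MPC) = 1/(1 − 0.85) = 1/0.15 ≈ 6.667.
ΔG contributes k·ΔG = (+€282 billion) / 0.15 = +€1,880 billion.
ΔT of +€282 billion changes first-round spending by −c·ΔT = −€239.7 billion, contributing k·(−c·ΔT) = (−€239.7 billion) / 0.15 = −€1,598 billion.
With ΔG = ΔT and no other leakages, the balanced-budget multiplier is 1, so ΔY = ΔG = +€282 billion.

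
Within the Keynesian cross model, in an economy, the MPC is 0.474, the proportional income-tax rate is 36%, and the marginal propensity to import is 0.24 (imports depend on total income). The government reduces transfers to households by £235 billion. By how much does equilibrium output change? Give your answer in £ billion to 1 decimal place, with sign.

The transfer change shifts disposable income by −£235 billion, so first-round consumption changes by c·ΔTR = 0.474 × (−£235 billion) = −£111.39 billion.
Expenditure multiplier = 1/(1 − c(1−t) + m) = 1/(1 − 0.474×0.64 + 0.24) = 1/0.93664 ≈ 1.068.
The transfer multiplier is c × k ≈ 0.506, so ΔY = k × (c·ΔTR) = (−£111.39 billion) / 0.93664 ≈ −£118.9 billion.

−£118.9 billion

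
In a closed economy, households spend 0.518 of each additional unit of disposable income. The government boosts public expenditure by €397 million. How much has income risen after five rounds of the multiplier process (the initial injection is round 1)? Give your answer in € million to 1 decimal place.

€792.9 million

Round 1 adds ΔG = €397 million; each later round is MPC = 0.518 times the previous.
After 5 rounds: 397 + 205.646 + 106.524628 + 55.179757304 + 28.583114283472 = ΔG·(1 − c^5)/(1 − c) = 397 × (1 − 0.037294844329568)/0.482 ≈ €792.9 million.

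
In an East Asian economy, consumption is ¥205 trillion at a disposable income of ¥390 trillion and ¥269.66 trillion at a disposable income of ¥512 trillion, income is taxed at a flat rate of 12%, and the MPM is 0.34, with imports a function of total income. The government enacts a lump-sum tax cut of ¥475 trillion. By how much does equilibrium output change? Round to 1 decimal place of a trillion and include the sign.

MPC = ΔC/ΔYd = (269.66 − 205)/(512 − 390) = 64.66/122 = 0.53.
A lump-sum tax change of −¥475 trillion shifts disposable income by +¥475 trillion; first-round consumption changes by −c × ΔT = −0.53 × (−¥475 trillion) = +¥251.75 trillion.
Expenditure multiplier = 1/(1 − c(1−t) + m) = 1/(1 − 0.53×0.88 + 0.34) = 1/0.8736 ≈ 1.145.
The tax multiplier is −c × k ≈ −0.607, so ΔY = k × (−c·ΔT) = (+¥251.75 trillion) / 0.8736 ≈ +¥288.2 trillion.

+¥288.2 trillion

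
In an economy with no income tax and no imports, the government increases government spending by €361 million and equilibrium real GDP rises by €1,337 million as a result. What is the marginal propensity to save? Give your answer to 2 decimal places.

0.27

Implied spending multiplier k = ΔY/ΔG = 1,337/361 ≈ 3.7036.
Since k = 1/(1 − MPC), MPC = 1 − 1/k = 1 − ΔG/ΔY = 1 − 361/1,337 ≈ 0.73.
MPS = 1 − MPC = 0.27.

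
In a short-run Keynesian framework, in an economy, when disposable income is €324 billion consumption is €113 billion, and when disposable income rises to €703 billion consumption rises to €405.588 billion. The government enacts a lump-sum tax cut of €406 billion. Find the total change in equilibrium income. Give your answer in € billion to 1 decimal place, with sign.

+€1,374.7 billion

MPC = ΔC/ΔYd = (405.588 − 113)/(703 − 324) = 292.588/379 = 0.772.
A lump-sum tax change of −€406 billion shifts disposable income by +€406 billion; first-round consumption changes by −c × ΔT = −0.772 × (−€406 billion) = +€313.432 billion.
Expenditure multiplier = 1/(1 − MPC) = 1/(1 − 0.772) = 1/0.228 ≈ 4.386.
The tax multiplier is −c × k ≈ −3.386, so ΔY = k × (−c·ΔT) = (+€313.432 billion) / 0.228 ≈ +€1,374.7 billion.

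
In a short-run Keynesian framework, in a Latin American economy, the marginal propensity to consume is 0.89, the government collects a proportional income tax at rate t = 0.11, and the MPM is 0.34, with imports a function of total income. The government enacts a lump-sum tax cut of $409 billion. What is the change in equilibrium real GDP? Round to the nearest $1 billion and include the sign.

A lump-sum tax change of −$409 billion shifts disposable income by +$409 billion; first-round consumption changes by −c × ΔT = −0.89 × (−$409 billion) = +$364.01 billion.
Expenditure multiplier = 1/(1 − c(1−t) + m) = 1/(1 − 0.89×0.89 + 0.34) = 1/0.5479 ≈ 1.825.
The tax multiplier is −c × k ≈ −1.624, so ΔY = k × (−c·ΔT) = (+$364.01 billion) / 0.5479 ≈ +$664 billion.

+$664 billion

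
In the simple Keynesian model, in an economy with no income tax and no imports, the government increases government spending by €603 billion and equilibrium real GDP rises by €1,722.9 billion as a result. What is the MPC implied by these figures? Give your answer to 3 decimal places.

0.650

Implied spending multiplier k = ΔY/ΔG = 1,722.9/603 ≈ 2.8572.
Since k = 1/(1 − MPC), MPC = 1 − 1/k = 1 − ΔG/ΔY = 1 − 603/1,722.9 ≈ 0.650.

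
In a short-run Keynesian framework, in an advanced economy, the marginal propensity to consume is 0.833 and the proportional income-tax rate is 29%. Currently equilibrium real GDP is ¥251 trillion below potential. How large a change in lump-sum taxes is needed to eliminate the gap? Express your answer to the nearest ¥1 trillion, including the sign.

−¥123 trillion

Spending multiplier = 1/(1 − c(1−t)) = 1/(1 − 0.833×0.71) = 1/0.40857 ≈ 2.448.
Tax multiplier = −c·k = −0.833/0.40857 ≈ −2.039. Need ΔY = +¥251 trillion, so ΔT = ΔY/(−c·k) = −(+¥251 trillion) × 0.40857 / 0.833 ≈ −¥123 trillion.
The government should cut lump-sum taxes by ¥123 trillion.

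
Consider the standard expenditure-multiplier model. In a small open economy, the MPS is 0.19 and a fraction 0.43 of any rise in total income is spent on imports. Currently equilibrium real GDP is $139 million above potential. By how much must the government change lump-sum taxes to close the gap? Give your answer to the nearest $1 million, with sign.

MPC = 1 − MPS = 1 − 0.19 = 0.81.
Spending multiplier = 1/(1 − c + m) = 1/(1 − 0.81 + 0.43) = 1/0.62 ≈ 1.613.
Tax multiplier = −c·k = −0.81/0.62 ≈ −1.306. Need ΔY = −$139 million, so ΔT = ΔY/(−c·k) = −(−$139 million) × 0.62 / 0.81 ≈ +$106 million.
The government should raise lump-sum taxes by $106 million.

+$106 million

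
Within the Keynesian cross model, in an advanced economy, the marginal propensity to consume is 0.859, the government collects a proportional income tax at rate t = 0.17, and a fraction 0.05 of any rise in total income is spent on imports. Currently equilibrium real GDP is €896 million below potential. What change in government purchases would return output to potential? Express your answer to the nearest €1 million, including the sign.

+€302 million

Spending multiplier = 1/(1 − c(1−t) + m) = 1/(1 − 0.859×0.83 + 0.05) = 1/0.33703 ≈ 2.967.
Need ΔY = +€896 million, so ΔG = ΔY/k = (+€896 million) × 0.33703 ≈ +€302 million.
The government should increase government purchases by €302 million.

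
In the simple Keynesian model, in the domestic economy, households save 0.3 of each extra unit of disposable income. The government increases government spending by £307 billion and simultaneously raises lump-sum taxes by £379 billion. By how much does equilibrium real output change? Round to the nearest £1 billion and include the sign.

+£139 billion

MPC = 1 − MPS = 1 − 0.3 = 0.7.
Expenditure multiplier = 1/(1 − MPC) = 1/(1 − 0.7) = 1/0.3 ≈ 3.333.
ΔG contributes k·ΔG = (+£307 billion) / 0.3 ≈ +£1,023.3 billion.
ΔT of +£379 billion changes first-round spending by −c·ΔT = −£265.3 billion, contributing k·(−c·ΔT) = (−£265.3 billion) / 0.3 ≈ −£884.3 billion.
Net ΔY = k(ΔG − c·ΔT) = (+£41.7 billion) / 0.3 = +£139 billion.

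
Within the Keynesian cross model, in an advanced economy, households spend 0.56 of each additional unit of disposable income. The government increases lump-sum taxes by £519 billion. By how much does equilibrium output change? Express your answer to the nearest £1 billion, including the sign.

−£661 billion

A lump-sum tax change of +£519 billion shifts disposable income by −£519 billion; first-round consumption changes by −c × ΔT = −0.56 × (+£519 billion) = −£290.64 billion.
Expenditure multiplier = 1/(1 − MPC) = 1/(1 − 0.56) = 1/0.44 ≈ 2.273.
The tax multiplier is −c × k ≈ −1.273, so ΔY = k × (−c·ΔT) = (−£290.64 billion) / 0.44 ≈ −£661 billion.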